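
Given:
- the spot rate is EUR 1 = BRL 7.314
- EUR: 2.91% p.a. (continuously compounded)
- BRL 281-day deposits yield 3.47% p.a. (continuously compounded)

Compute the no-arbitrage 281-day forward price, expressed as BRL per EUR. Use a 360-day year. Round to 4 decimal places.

7.3460

T = 281/360 years.
BRL growth factor: e^(0.0347×281/360) = 1.0274554.
EUR accumulates by e^(0.0291×281/360) = 1.0229741.
CIP: F = S · (grow BRL)/(grow EUR) = 7.314 × 1.0274554/1.0229741 = 7.346040 BRL per EUR.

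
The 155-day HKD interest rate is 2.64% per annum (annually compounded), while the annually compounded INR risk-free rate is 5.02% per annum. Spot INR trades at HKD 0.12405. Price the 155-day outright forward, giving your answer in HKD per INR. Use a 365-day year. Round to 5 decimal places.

T = 155/365 years.
Growth of 1 HKD over T: (1 + 0.0264)^(155/365) = 1.011127.
INR accumulates by (1 + 0.0502)^(155/365) = 1.0210178.
So F = 0.12405 × 1.011127 / 1.0210178 = 0.1228483 (HKD/INR).

0.12285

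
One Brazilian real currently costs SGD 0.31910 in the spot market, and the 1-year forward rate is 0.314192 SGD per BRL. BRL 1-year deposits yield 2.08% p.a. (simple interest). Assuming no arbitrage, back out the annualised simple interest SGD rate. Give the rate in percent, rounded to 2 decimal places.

T = 1 year.
CIP gives F = S · g_SGD/g_BRL, so g_SGD/g_BRL = 0.314192/0.3191 = 0.9846192.
BRL growth factor: 1 + 0.0208×1 = 1.020800.
That pins the SGD growth at 1.0050993.
r = (1.0050993 − 1)/1 = 0.005099 → 0.51%.

0.51%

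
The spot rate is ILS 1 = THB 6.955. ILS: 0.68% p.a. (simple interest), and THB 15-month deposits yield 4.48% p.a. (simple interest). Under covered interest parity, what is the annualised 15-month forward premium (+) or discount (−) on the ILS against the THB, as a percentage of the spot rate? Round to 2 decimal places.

+3.77%

T = 15/12 years.
CIP forward (THB per ILS) = 6.955 × 1.056000/1.008500 = 7.282578.
Annualised premium = (F − S)/S × (1/T) = (7.282578 − 6.955)/6.955 ÷ (15/12) = 3.77%.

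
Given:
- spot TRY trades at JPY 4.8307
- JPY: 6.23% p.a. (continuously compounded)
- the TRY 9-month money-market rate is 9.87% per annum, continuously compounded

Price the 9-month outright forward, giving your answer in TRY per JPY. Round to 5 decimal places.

T = 9/12 years.
JPY accumulates by e^(0.0623×9/12) = 1.0478338.
TRY growth factor: e^(0.0987×9/12) = 1.0768337.
Forward (JPY per TRY) = 4.8307 × 1.0478338 / 1.0768337 = 4.700606.
Quoted the other way: 1/4.700606 = 0.21274 TRY per JPY.

0.21274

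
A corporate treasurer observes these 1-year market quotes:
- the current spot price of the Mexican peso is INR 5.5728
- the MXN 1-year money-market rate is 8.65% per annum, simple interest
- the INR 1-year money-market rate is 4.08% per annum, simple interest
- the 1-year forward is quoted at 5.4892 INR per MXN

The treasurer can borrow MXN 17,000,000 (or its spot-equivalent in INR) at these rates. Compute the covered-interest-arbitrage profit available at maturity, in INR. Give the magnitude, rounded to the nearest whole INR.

T = 1 year.
Route A — deposit MXN, sell forward: 17,000,000 × 1.086500 × 5.4892 = INR 101,388,268.60.
Route B — convert at spot, deposit INR: 17,000,000 × 5.5728 × 1.040800 = INR 98,602,894.08.
The quoted forward overvalues MXN, so borrow INR, buy MXN at spot, deposit the MXN at 8.65%, and sell the proceeds forward at 5.4892.
The gap between the two covered legs is INR 2,785,375.

INR 2,785,375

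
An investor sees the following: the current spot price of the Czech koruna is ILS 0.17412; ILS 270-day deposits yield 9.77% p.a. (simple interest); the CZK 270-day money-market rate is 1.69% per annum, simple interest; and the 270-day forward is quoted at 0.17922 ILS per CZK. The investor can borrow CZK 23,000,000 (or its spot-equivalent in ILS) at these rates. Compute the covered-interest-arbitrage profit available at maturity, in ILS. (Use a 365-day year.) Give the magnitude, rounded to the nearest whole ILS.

T = 270/365 years.
Invest the CZK and cover forward: 23,000,000 × 1.01250137 × 0.17922 = ILS 4,173,591.40.
Convert at spot and invest in ILS: 23,000,000 × 0.17412 × 1.072271233 = ILS 4,294,188.94.
The quoted forward undervalues CZK, so borrow CZK, convert to ILS at spot, deposit the ILS at 9.77%, and buy CZK forward at 0.17922 to cover the loan.
The gap between the two covered legs is ILS 120,598.

ILS 120,598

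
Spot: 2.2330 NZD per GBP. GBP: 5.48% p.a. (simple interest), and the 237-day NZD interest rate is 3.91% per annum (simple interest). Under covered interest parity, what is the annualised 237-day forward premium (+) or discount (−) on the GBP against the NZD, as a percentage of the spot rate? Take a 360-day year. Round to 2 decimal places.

-1.52%

T = 237/360 years.
No-arbitrage forward: 2.233 × 1.0257408 / 1.0360767 = 2.2107236 NZD/GBP.
Annualised premium = (F − S)/S × (1/T) = (2.2107236 − 2.233)/2.233 ÷ (237/360) = -1.52%.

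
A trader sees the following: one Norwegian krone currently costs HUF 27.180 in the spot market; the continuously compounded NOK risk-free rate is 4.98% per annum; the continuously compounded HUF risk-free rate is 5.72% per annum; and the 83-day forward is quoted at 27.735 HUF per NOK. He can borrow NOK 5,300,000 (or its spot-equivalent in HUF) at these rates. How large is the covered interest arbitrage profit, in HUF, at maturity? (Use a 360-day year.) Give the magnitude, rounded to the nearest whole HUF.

HUF 2,726,645

T = 83/360 years.
Route A — deposit NOK, sell forward: 5,300,000 × 1.011547834 × 27.735 = HUF 148,692,979.63.
Route B — convert at spot, deposit HUF: 5,300,000 × 27.180 × 1.01327512005 = HUF 145,966,334.14.
The quoted forward overvalues NOK, so borrow HUF, buy NOK at spot, deposit the NOK at 4.98%, and sell the proceeds forward at 27.735.
The gap between the two covered legs is HUF 2,726,645.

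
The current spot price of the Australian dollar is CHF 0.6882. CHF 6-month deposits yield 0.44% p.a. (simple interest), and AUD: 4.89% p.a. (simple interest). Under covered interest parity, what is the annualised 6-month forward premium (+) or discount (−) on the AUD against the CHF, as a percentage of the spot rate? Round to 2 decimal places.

-4.34%

T = 6/12 years.
CIP forward (CHF per AUD) = 0.6882 × 1.002200/1.024450 = 0.6732530.
(F − S)/S ÷ T = (0.6732530 − 0.6882)/0.6882/(6/12) = -0.043438 → -4.34%.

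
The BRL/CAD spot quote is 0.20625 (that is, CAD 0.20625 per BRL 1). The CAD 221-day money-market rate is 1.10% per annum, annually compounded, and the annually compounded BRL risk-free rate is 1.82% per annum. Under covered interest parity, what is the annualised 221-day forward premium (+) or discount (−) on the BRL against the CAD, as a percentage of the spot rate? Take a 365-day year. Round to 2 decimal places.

-0.71%

T = 221/365 years.
CIP forward (CAD per BRL) = 0.20625 × 1.0066459/1.0109805 = 0.20536570.
Annualised premium = (F − S)/S × (1/T) = (0.20536570 − 0.20625)/0.20625 ÷ (221/365) = -0.71%.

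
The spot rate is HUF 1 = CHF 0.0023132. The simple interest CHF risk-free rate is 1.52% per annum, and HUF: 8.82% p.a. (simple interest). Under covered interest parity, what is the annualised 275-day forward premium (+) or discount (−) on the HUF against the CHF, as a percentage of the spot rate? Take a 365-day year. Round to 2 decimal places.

-6.85%

T = 275/365 years.
F = S · g_CHF/g_HUF = 0.0023132 × 1.0114521/1.0664521 = 0.0021939016.
(F − S)/S ÷ T = (0.0021939016 − 0.0023132)/0.0023132/(275/365) = -0.068451 → -6.85%.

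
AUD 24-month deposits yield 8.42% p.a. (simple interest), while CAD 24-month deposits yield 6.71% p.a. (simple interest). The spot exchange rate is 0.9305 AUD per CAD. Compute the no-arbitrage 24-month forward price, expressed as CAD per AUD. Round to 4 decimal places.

T = 2 years.
AUD accumulates by 1 + 0.0842×2 = 1.168400.
CAD growth factor: 1 + 0.0671×2 = 1.134200.
CIP: F = S · (grow AUD)/(grow CAD) = 0.9305 × 1.168400/1.134200 = 0.9585577 AUD per CAD.
Invert for CAD per AUD: 1 / 0.9585577 = 1.0432.

1.0432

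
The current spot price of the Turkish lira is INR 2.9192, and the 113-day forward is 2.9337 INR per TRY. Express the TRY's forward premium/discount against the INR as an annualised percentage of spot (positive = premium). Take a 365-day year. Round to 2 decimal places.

T = 113/365 years.
(F − S)/S = (2.9337 − 2.9192)/2.9192 = 0.0049671.
Per annum: 0.0049671 / (113/365) = 0.016044 = 1.60%.

+1.60%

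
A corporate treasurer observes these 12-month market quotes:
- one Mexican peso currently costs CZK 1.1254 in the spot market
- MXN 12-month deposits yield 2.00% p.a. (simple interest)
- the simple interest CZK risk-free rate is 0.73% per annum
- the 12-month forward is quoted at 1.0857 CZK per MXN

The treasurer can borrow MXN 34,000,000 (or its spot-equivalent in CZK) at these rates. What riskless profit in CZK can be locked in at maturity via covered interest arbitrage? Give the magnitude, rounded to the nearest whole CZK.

CZK 890,848

T = 1 year.
Route A — deposit MXN, sell forward: 34,000,000 × 1.020000 × 1.0857 = CZK 37,652,076.00.
Route B — convert at spot, deposit CZK: 34,000,000 × 1.1254 × 1.007300 = CZK 38,542,924.28.
The quoted forward undervalues MXN, so borrow MXN, convert to CZK at spot, deposit the CZK at 0.73%, and buy MXN forward at 1.0857 to cover the loan.
Arbitrage profit = |37,652,076.00 − 38,542,924.28| = CZK 890,848.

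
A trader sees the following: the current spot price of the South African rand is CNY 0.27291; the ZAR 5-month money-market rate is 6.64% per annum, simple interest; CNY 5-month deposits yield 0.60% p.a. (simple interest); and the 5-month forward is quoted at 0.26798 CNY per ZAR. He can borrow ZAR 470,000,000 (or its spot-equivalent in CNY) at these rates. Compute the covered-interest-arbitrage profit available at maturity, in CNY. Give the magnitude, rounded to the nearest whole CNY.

CNY 846,864

T = 5/12 years.
Invest the ZAR and cover forward: 470,000,000 × 1.02766666667 × 0.26798 = CNY 129,435,233.27.
Convert at spot and invest in CNY: 470,000,000 × 0.27291 × 1.002500 = CNY 128,588,369.25.
The quoted forward overvalues ZAR, so borrow CNY, buy ZAR at spot, deposit the ZAR at 6.64%, and sell the proceeds forward at 0.26798.
The gap between the two covered legs is CNY 846,864.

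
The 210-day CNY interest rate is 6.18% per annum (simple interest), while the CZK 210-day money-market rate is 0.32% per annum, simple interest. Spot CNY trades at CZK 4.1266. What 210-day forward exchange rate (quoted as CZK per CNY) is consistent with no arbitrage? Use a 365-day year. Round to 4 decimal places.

T = 210/365 years.
CZK growth factor: 1 + 0.0032×210/365 = 1.0018411.
CNY growth factor: 1 + 0.0618×210/365 = 1.0355562.
So F = 4.1266 × 1.0018411 / 1.0355562 = 3.992248 (CZK/CNY).

3.9922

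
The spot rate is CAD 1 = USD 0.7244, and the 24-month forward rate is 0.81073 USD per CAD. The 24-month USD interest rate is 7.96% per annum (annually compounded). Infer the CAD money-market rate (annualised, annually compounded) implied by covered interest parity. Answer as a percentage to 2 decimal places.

2.05%

T = 2 years.
F/S = 0.81073/0.7244 = 1.1191745 = (growth of USD) / (growth of CAD).
The USD side grows by (1 + 0.0796)^2 = 1.1655362.
So the CAD growth factor = 1.0414249.
Annualise: 1.0414249^(1/2) − 1 = 0.020502 = 2.05%.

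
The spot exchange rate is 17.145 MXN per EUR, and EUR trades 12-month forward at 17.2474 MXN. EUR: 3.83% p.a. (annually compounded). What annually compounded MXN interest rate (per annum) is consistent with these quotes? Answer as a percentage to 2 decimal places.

4.45%

T = 1 year.
F/S = 17.2474/17.145 = 1.0059726 = (growth of MXN) / (growth of EUR).
EUR growth factor: (1 + 0.0383)^1 = 1.038300.
Hence g_MXN = 1.0445014.
r = 1.0445014^(1/1) − 1 = 0.044501 → 4.45%.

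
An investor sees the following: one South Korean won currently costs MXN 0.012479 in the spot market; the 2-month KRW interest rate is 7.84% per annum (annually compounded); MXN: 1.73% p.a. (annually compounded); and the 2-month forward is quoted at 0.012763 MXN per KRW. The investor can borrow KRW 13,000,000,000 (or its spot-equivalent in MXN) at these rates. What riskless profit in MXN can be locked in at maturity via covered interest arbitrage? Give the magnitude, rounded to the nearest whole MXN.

MXN 5,327,984

T = 2/12 years.
Route A — deposit KRW, sell forward: 13,000,000,000 × 1.01265920134 × 0.012763 = MXN 168,019,402.03.
Route B — convert at spot, deposit MXN: 13,000,000,000 × 0.012479 × 1.00286276638 = MXN 162,691,418.00.
The quoted forward overvalues KRW, so borrow MXN, buy KRW at spot, deposit the KRW at 7.84%, and sell the proceeds forward at 0.012763.
Arbitrage profit = |168,019,402.03 − 162,691,418.00| = MXN 5,327,984.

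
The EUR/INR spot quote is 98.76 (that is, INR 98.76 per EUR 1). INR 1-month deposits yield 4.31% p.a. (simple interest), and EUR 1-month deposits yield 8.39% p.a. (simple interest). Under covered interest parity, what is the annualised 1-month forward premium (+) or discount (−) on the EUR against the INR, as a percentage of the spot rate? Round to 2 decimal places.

-4.05%

T = 1/12 years.
F = S · g_INR/g_EUR = 98.76 × 1.0035917/1.0069917 = 98.42655.
Annualised premium = (F − S)/S × (1/T) = (98.42655 − 98.76)/98.76 ÷ (1/12) = -4.05%.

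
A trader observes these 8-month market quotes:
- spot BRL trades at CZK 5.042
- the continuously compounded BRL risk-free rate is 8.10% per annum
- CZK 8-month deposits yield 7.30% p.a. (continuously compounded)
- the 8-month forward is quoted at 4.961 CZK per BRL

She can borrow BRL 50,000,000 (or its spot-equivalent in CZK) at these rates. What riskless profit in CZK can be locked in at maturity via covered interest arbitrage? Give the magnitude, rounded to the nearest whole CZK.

CZK 2,859,356

T = 8/12 years.
Keep in BRL, deliver into the forward: 50,000,000·1.05548460216·4.961 = CZK 261,812,955.57.
Swap to CZK now, deposit: 50,000,000·5.042·1.04987033563 = CZK 264,672,311.61.
The quoted forward undervalues BRL, so borrow BRL, convert to CZK at spot, deposit the CZK at 7.30%, and buy BRL forward at 4.961 to cover the loan.
The gap between the two covered legs is CZK 2,859,356.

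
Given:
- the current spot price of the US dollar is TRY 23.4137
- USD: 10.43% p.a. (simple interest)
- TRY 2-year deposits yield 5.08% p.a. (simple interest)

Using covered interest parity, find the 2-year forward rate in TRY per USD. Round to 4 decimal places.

T = 2 years.
TRY growth factor: 1 + 0.0508×2 = 1.101600.
USD accumulates by 1 + 0.1043×2 = 1.208600.
CIP: F = S · (grow TRY)/(grow USD) = 23.4137 × 1.101600/1.208600 = 21.340834 TRY per USD.

21.3408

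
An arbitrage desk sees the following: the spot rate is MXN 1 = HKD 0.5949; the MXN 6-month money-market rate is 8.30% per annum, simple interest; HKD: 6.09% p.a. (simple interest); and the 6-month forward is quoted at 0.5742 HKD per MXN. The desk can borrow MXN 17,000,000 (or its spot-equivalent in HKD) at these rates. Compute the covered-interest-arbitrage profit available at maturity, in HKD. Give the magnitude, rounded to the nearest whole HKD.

HKD 254,752

T = 6/12 years.
Invest the MXN and cover forward: 17,000,000 × 1.041500 × 0.5742 = HKD 10,166,498.10.
Convert at spot and invest in HKD: 17,000,000 × 0.5949 × 1.030450 = HKD 10,421,249.99.
The quoted forward undervalues MXN, so borrow MXN, convert to HKD at spot, deposit the HKD at 6.09%, and buy MXN forward at 0.5742 to cover the loan.
The gap between the two covered legs is HKD 254,752.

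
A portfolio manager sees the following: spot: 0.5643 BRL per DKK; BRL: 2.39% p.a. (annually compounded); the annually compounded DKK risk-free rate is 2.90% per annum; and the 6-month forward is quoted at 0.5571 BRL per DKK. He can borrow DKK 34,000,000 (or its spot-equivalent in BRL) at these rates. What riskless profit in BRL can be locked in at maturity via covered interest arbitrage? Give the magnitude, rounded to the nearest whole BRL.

BRL 200,034

T = 6/12 years.
Route A — deposit DKK, sell forward: 34,000,000 × 1.0143963722 × 0.5571 = BRL 19,214,087.44.
Route B — convert at spot, deposit BRL: 34,000,000 × 0.5643 × 1.0118794395 = BRL 19,414,121.30.
The quoted forward undervalues DKK, so borrow DKK, convert to BRL at spot, deposit the BRL at 2.39%, and buy DKK forward at 0.5571 to cover the loan.
Arbitrage profit = |19,214,087.44 − 19,414,121.30| = BRL 200,034.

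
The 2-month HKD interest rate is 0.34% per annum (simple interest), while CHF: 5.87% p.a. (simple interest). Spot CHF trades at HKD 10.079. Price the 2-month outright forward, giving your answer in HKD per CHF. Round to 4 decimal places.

9.9870

T = 2/12 years.
Growth of 1 HKD over T: 1 + 0.0034×2/12 = 1.0005667.
Growth of 1 CHF over T: 1 + 0.0587×2/12 = 1.0097833.
So F = 10.079 × 1.0005667 / 1.0097833 = 9.987006 (HKD/CHF).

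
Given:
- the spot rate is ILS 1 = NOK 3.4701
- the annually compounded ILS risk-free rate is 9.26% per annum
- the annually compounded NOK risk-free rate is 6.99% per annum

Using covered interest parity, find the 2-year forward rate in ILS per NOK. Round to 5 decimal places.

0.30053

T = 2 years.
NOK growth factor: (1 + 0.0699)^2 = 1.144686.
Growth of 1 ILS over T: (1 + 0.0926)^2 = 1.1937748.
Forward (NOK per ILS) = 3.4701 × 1.144686 / 1.1937748 = 3.327407.
Quoted the other way: 1/3.327407 = 0.30053 ILS per NOK.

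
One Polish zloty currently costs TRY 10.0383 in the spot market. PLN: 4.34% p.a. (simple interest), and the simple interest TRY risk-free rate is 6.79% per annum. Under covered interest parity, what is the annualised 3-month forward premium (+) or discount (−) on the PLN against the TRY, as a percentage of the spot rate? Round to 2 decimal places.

+2.42%

T = 3/12 years.
CIP forward (TRY per PLN) = 10.0383 × 1.016975/1.010850 = 10.0991246.
(F − S)/S ÷ T = (10.0991246 − 10.0383)/10.0383/(3/12) = 0.024237 → 2.42%.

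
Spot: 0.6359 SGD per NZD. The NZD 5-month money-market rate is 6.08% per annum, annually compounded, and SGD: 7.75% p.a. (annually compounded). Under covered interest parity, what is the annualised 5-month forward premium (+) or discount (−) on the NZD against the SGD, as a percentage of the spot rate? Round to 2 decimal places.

T = 5/12 years.
F = S · g_SGD/g_NZD = 0.6359 × 1.0315902/1.024898 = 0.6400522.
Annualised premium = (F − S)/S × (1/T) = (0.6400522 − 0.6359)/0.6359 ÷ (5/12) = 1.57%.

+1.57%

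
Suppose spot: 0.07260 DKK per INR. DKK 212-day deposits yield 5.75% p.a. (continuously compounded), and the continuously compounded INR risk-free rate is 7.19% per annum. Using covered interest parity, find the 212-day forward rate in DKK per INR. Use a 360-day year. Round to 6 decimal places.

T = 212/360 years.
DKK accumulates by e^(0.0575×212/360) = 1.0344409.
INR accumulates by e^(0.0719×212/360) = 1.0432503.
So F = 0.0726 × 1.0344409 / 1.0432503 = 0.07198695 (DKK/INR).

0.071987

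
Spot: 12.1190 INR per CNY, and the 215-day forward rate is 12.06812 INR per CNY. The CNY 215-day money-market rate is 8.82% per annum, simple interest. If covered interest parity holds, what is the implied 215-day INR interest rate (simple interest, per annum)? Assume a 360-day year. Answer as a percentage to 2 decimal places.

T = 215/360 years.
CIP gives F = S · g_INR/g_CNY, so g_INR/g_CNY = 12.06812/12.119 = 0.9958016.
CNY growth factor: 1 + 0.0882×215/360 = 1.052675.
That pins the INR growth at 1.0482554.
(1.0482554 − 1)/T = 0.080800, i.e. 8.08%.

8.08%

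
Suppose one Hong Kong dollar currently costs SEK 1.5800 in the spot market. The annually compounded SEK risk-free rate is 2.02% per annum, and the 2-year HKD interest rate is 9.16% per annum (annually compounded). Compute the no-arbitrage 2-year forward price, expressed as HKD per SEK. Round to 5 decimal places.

0.72460

T = 2 years.
SEK accumulates by (1 + 0.0202)^2 = 1.040808.
HKD growth factor: (1 + 0.0916)^2 = 1.1915906.
Forward (SEK per HKD) = 1.58 × 1.040808 / 1.1915906 = 1.380068.
Quoted the other way: 1/1.380068 = 0.72460 HKD per SEK.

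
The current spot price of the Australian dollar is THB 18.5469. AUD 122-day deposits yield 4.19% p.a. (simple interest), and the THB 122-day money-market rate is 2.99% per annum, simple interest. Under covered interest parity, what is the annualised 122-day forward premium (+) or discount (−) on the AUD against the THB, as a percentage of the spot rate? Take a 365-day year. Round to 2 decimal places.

-1.18%

T = 122/365 years.
CIP forward (THB per AUD) = 18.5469 × 1.009994/1.0140049 = 18.4735377.
Annualised premium = (F − S)/S × (1/T) = (18.4735377 − 18.5469)/18.5469 ÷ (122/365) = -1.18%.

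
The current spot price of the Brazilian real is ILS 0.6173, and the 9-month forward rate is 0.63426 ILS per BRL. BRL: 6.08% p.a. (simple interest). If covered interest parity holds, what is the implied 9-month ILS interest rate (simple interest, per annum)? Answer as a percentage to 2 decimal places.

T = 9/12 years.
By CIP, F/S equals the ILS-to-BRL growth ratio: 0.63426/0.6173 = 1.0274745.
BRL growth factor: 1 + 0.0608×9/12 = 1.045600.
Hence g_ILS = 1.0743273.
(1.0743273 − 1)/T = 0.099103, i.e. 9.91%.

9.91%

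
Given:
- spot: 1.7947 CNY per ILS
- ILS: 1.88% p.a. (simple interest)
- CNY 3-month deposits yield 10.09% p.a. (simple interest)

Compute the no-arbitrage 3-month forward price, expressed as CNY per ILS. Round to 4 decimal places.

T = 3/12 years.
CNY growth factor: 1 + 0.1009×3/12 = 1.025225.
ILS accumulates by 1 + 0.0188×3/12 = 1.004700.
Forward (CNY per ILS) = 1.7947 × 1.025225 / 1.004700 = 1.831364.

1.8314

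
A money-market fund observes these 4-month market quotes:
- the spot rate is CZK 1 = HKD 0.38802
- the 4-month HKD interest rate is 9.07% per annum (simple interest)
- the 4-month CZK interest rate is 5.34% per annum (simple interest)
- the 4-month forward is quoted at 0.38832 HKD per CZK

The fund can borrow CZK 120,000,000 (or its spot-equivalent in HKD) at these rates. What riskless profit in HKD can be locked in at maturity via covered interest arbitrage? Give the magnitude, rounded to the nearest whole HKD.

T = 4/12 years.
Keep in CZK, deliver into the forward: 120,000,000·1.017800·0.38832 = HKD 47,427,851.52.
Swap to HKD now, deposit: 120,000,000·0.38802·1.0302333333 = HKD 47,970,136.56.
The quoted forward undervalues CZK, so borrow CZK, convert to HKD at spot, deposit the HKD at 9.07%, and buy CZK forward at 0.38832 to cover the loan.
Arbitrage profit = |47,427,851.52 − 47,970,136.56| = HKD 542,285.

HKD 542,285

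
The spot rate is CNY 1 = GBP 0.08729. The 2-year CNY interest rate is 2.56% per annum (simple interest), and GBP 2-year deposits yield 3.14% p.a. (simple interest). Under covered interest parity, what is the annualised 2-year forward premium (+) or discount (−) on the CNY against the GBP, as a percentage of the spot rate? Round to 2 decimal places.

T = 2 years.
F = S · g_GBP/g_CNY = 0.08729 × 1.062800/1.051200 = 0.08825325.
(F − S)/S ÷ T = (0.08825325 − 0.08729)/0.08729/2 = 0.005518 → 0.55%.

+0.55%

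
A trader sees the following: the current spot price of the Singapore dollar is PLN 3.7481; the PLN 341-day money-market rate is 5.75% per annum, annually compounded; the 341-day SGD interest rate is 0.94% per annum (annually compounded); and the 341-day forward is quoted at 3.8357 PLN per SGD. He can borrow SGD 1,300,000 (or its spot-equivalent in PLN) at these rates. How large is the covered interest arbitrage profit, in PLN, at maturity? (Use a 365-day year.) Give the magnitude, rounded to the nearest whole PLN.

T = 341/365 years.
Keep in SGD, deliver into the forward: 1,300,000·1.008779213·3.8357 = PLN 5,030,186.76.
Swap to PLN now, deposit: 1,300,000·3.7481·1.053619642 = PLN 5,133,793.31.
The quoted forward undervalues SGD, so borrow SGD, convert to PLN at spot, deposit the PLN at 5.75%, and buy SGD forward at 3.8357 to cover the loan.
Arbitrage profit = |5,030,186.76 − 5,133,793.31| = PLN 103,607.

PLN 103,607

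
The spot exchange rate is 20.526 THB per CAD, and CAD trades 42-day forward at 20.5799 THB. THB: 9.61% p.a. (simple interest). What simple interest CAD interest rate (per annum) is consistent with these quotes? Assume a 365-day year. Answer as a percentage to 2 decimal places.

7.31%

T = 42/365 years.
By CIP, F/S equals the THB-to-CAD growth ratio: 20.5799/20.526 = 1.0026259.
The THB side grows by 1 + 0.0961×42/365 = 1.0110581.
Hence g_CAD = 1.0084101.
r = (1.0084101 − 1)/(42/365) = 0.073088 → 7.31%.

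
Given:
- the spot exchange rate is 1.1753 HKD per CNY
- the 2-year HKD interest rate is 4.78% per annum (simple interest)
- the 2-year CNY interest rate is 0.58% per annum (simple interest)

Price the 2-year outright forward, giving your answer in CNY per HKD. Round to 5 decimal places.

0.78561

T = 2 years.
HKD growth factor: 1 + 0.0478×2 = 1.095600.
CNY growth factor: 1 + 0.0058×2 = 1.011600.
Forward (HKD per CNY) = 1.1753 × 1.095600 / 1.011600 = 1.272893.
Quoted the other way: 1/1.272893 = 0.78561 CNY per HKD.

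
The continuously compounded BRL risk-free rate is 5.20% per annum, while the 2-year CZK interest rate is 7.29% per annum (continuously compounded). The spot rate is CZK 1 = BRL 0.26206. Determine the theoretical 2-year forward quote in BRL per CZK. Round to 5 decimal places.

0.25133

T = 2 years.
Growth of 1 BRL over T: e^(0.0520×2) = 1.1096005.
Growth of 1 CZK over T: e^(0.0729×2) = 1.1569648.
CIP: F = S · (grow BRL)/(grow CZK) = 0.26206 × 1.1096005/1.1569648 = 0.2513317 BRL per CZK.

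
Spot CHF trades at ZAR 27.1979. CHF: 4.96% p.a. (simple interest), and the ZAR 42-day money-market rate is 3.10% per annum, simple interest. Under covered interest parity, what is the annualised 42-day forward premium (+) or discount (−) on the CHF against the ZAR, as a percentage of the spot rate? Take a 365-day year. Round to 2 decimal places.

-1.85%

T = 42/365 years.
CIP forward (ZAR per CHF) = 27.1979 × 1.0035671/1.0057074 = 27.1400187.
Annualised premium = (F − S)/S × (1/T) = (27.1400187 − 27.1979)/27.1979 ÷ (42/365) = -1.85%.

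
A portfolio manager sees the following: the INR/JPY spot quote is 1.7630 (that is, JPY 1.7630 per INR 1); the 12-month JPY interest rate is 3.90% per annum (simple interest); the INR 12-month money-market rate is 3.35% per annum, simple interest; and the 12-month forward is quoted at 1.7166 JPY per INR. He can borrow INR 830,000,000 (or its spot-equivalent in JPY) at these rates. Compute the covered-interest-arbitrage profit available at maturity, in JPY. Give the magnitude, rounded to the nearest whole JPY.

JPY 47,850,247

T = 1 year.
Invest the INR and cover forward: 830,000,000 × 1.033500 × 1.7166 = JPY 1,472,508,063.00.
Convert at spot and invest in JPY: 830,000,000 × 1.7630 × 1.039000 = JPY 1,520,358,310.00.
The quoted forward undervalues INR, so borrow INR, convert to JPY at spot, deposit the JPY at 3.90%, and buy INR forward at 1.7166 to cover the loan.
Arbitrage profit = |1,472,508,063.00 − 1,520,358,310.00| = JPY 47,850,247.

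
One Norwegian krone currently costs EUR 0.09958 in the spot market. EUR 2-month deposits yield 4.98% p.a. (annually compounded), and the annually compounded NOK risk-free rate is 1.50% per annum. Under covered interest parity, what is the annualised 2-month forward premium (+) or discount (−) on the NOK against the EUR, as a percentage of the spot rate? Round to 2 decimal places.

+3.38%

T = 2/12 years.
CIP forward (EUR per NOK) = 0.09958 × 1.0081328/1.0024845 = 0.10014106.
Annualised premium = (F − S)/S × (1/T) = (0.10014106 − 0.09958)/0.09958 ÷ (2/12) = 3.38%.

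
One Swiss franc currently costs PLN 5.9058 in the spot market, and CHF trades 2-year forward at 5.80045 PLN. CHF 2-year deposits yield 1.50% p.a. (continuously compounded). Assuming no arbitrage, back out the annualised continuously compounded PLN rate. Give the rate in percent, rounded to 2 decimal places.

T = 2 years.
F/S = 5.80045/5.9058 = 0.9821616 = (growth of PLN) / (growth of CHF).
The CHF side grows by e^(0.0150×2) = 1.0304545.
Hence g_PLN = 1.0120728.
Take logs: ln 1.0120728 / 2 = 0.006000, so 0.60%.

0.60%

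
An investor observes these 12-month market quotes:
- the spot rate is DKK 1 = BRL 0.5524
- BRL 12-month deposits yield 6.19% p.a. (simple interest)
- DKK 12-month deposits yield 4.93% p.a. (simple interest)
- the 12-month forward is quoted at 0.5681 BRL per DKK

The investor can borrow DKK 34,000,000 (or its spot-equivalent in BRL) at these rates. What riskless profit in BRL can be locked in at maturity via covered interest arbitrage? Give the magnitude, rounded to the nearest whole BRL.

T = 1 year.
Keep in DKK, deliver into the forward: 34,000,000·1.049300·0.5681 = BRL 20,267,649.22.
Swap to BRL now, deposit: 34,000,000·0.5524·1.061900 = BRL 19,944,181.04.
The quoted forward overvalues DKK, so borrow BRL, buy DKK at spot, deposit the DKK at 4.93%, and sell the proceeds forward at 0.5681.
Profit = 20,267,649.22 − 19,944,181.04 = BRL 323,468.

BRL 323,468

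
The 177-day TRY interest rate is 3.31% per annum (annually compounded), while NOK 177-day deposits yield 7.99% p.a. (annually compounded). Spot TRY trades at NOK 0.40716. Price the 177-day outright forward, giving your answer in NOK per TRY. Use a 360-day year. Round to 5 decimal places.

0.41613

T = 177/360 years.
NOK growth factor: (1 + 0.0799)^(177/360) = 1.0385169.
Growth of 1 TRY over T: (1 + 0.0331)^(177/360) = 1.0161395.
So F = 0.40716 × 1.0385169 / 1.0161395 = 0.4161265 (NOK/TRY).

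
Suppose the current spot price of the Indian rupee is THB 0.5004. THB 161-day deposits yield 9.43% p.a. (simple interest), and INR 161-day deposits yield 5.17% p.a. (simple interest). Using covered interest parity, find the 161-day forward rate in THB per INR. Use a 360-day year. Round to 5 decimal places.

0.50972

T = 161/360 years.
THB growth factor: 1 + 0.0943×161/360 = 1.0421731.
INR growth factor: 1 + 0.0517×161/360 = 1.0231214.
CIP: F = S · (grow THB)/(grow INR) = 0.5004 × 1.0421731/1.0231214 = 0.5097180 THB per INR.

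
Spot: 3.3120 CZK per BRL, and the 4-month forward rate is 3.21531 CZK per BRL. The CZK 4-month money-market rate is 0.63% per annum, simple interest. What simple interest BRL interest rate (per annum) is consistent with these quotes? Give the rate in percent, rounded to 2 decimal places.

T = 4/12 years.
By CIP, F/S equals the CZK-to-BRL growth ratio: 3.21531/3.312 = 0.9708062.
The CZK side grows by 1 + 0.0063×4/12 = 1.002100.
So the BRL growth factor = 1.0322349.
(1.0322349 − 1)/T = 0.096705, i.e. 9.67%.

9.67%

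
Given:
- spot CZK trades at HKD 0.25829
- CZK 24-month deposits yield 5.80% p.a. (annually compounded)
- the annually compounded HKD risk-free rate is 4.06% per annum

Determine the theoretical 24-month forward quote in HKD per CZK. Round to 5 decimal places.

T = 2 years.
HKD accumulates by (1 + 0.0406)^2 = 1.0828484.
CZK growth factor: (1 + 0.0580)^2 = 1.119364.
Forward (HKD per CZK) = 0.25829 × 1.0828484 / 1.119364 = 0.2498641.

0.24986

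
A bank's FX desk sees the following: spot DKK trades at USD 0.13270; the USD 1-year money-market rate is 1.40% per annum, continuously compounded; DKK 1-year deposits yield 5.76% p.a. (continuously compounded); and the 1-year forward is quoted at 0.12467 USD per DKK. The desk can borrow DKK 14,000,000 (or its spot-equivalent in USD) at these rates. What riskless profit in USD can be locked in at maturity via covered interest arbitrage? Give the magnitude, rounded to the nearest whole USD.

T = 1 year.
Keep in DKK, deliver into the forward: 14,000,000·1.059291194·0.12467 = USD 1,848,865.66.
Swap to USD now, deposit: 14,000,000·0.13270·1.014098459 = USD 1,883,992.12.
The quoted forward undervalues DKK, so borrow DKK, convert to USD at spot, deposit the USD at 1.40%, and buy DKK forward at 0.12467 to cover the loan.
Profit = 1,883,992.12 − 1,848,865.66 = USD 35,126.

USD 35,126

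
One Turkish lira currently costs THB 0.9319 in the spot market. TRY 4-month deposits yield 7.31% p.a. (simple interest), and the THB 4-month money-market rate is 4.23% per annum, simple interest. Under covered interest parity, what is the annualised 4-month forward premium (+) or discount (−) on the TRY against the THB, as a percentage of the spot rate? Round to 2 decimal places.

-3.01%

T = 4/12 years.
No-arbitrage forward: 0.9319 × 1.014100 / 1.0243667 = 0.9225600 THB/TRY.
(F − S)/S ÷ T = (0.9225600 − 0.9319)/0.9319/(4/12) = -0.030068 → -3.01%.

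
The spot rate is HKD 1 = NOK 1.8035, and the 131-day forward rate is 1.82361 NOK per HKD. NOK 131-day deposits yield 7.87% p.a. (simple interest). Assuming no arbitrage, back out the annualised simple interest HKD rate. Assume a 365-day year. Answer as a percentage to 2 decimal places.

T = 131/365 years.
By CIP, F/S equals the NOK-to-HKD growth ratio: 1.82361/1.8035 = 1.0111505.
The NOK side grows by 1 + 0.0787×131/365 = 1.0282458.
So the HKD growth factor = 1.0169068.
(1.0169068 − 1)/T = 0.047107, i.e. 4.71%.

4.71%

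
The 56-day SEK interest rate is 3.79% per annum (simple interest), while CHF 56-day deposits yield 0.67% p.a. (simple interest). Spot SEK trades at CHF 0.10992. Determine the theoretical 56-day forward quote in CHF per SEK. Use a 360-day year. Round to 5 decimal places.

0.10939

T = 56/360 years.
CHF growth factor: 1 + 0.0067×56/360 = 1.0010422.
Growth of 1 SEK over T: 1 + 0.0379×56/360 = 1.0058956.
Forward (CHF per SEK) = 0.10992 × 1.0010422 / 1.0058956 = 0.1093896.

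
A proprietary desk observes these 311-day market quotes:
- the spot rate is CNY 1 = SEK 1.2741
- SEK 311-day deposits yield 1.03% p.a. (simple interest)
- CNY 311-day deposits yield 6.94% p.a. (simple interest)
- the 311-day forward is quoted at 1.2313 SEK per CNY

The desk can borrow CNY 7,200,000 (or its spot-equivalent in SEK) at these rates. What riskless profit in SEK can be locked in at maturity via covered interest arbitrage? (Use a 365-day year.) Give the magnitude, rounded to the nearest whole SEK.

T = 311/365 years.
Keep in CNY, deliver into the forward: 7,200,000·1.059132603·1.2313 = SEK 9,389,591.81.
Swap to SEK now, deposit: 7,200,000·1.2741·1.008776164 = SEK 9,254,028.32.
The quoted forward overvalues CNY, so borrow SEK, buy CNY at spot, deposit the CNY at 6.94%, and sell the proceeds forward at 1.2313.
Profit = 9,389,591.81 − 9,254,028.32 = SEK 135,563.

SEK 135,563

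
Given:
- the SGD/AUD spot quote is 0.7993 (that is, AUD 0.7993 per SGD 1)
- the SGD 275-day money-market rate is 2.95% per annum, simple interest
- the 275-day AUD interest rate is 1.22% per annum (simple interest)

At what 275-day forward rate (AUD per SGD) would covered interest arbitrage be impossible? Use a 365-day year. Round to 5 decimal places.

T = 275/365 years.
AUD accumulates by 1 + 0.0122×275/365 = 1.0091918.
SGD accumulates by 1 + 0.0295×275/365 = 1.022226.
Forward (AUD per SGD) = 0.7993 × 1.0091918 / 1.022226 = 0.7891083.

0.78911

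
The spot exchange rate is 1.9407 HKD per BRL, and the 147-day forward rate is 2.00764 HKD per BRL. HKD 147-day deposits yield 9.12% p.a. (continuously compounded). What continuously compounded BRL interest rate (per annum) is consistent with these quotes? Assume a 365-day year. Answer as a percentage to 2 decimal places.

T = 147/365 years.
CIP gives F = S · g_HKD/g_BRL, so g_HKD/g_BRL = 2.00764/1.9407 = 1.0344927.
HKD growth factor: e^(0.0912×147/365) = 1.0374127.
That pins the BRL growth at 1.0028226.
Take logs: ln 1.0028226 / (147/365) = 0.006999, so 0.70%.

0.70%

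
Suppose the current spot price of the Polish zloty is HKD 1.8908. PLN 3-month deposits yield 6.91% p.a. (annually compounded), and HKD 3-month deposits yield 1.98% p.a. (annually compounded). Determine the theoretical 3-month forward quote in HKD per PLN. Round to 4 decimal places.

T = 3/12 years.
Growth of 1 HKD over T: (1 + 0.0198)^(3/12) = 1.0049137.
Growth of 1 PLN over T: (1 + 0.0691)^(3/12) = 1.0168446.
CIP: F = S · (grow HKD)/(grow PLN) = 1.8908 × 1.0049137/1.0168446 = 1.868615 HKD per PLN.

1.8686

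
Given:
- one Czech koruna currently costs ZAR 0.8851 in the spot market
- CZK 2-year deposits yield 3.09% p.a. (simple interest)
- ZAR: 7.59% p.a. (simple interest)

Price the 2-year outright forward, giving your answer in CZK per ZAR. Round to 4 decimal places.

T = 2 years.
ZAR growth factor: 1 + 0.0759×2 = 1.151800.
CZK growth factor: 1 + 0.0309×2 = 1.061800.
So F = 0.8851 × 1.151800 / 1.061800 = 0.9601226 (ZAR/CZK).
Quoted the other way: 1/0.9601226 = 1.0415 CZK per ZAR.

1.0415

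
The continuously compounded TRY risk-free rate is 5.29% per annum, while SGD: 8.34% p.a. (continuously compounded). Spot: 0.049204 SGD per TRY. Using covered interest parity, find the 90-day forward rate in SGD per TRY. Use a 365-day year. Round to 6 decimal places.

T = 90/365 years.
SGD accumulates by e^(0.0834×90/365) = 1.0207773.
TRY growth factor: e^(0.0529×90/365) = 1.0131293.
Forward (SGD per TRY) = 0.049204 × 1.0207773 / 1.0131293 = 0.04957544.

0.049575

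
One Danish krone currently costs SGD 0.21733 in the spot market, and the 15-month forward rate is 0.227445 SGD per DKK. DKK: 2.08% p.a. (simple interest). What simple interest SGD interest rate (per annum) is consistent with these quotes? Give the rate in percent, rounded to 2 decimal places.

T = 15/12 years.
By CIP, F/S equals the SGD-to-DKK growth ratio: 0.227445/0.21733 = 1.0465421.
The DKK side grows by 1 + 0.0208×15/12 = 1.026000.
Hence g_SGD = 1.0737522.
(1.0737522 − 1)/T = 0.059002, i.e. 5.90%.

5.90%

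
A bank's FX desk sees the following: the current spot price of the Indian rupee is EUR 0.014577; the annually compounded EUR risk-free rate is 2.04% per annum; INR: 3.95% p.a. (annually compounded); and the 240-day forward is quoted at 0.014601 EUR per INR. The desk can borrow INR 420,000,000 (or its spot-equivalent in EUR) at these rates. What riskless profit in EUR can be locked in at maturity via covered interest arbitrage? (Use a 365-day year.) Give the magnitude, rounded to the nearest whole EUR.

T = 240/365 years.
Invest the INR and cover forward: 420,000,000 × 1.025799967 × 0.014601 = EUR 6,290,636.23.
Convert at spot and invest in EUR: 420,000,000 × 0.014577 × 1.013367265 = EUR 6,204,178.94.
The quoted forward overvalues INR, so borrow EUR, buy INR at spot, deposit the INR at 3.95%, and sell the proceeds forward at 0.014601.
The gap between the two covered legs is EUR 86,457.

EUR 86,457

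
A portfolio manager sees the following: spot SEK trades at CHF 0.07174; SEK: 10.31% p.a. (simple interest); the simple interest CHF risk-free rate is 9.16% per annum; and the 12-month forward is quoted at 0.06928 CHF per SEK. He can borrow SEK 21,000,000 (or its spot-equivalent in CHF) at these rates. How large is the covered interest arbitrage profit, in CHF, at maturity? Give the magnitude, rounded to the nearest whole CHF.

T = 1 year.
Invest the SEK and cover forward: 21,000,000 × 1.103100 × 0.06928 = CHF 1,604,878.13.
Convert at spot and invest in CHF: 21,000,000 × 0.07174 × 1.091600 = CHF 1,644,539.06.
The quoted forward undervalues SEK, so borrow SEK, convert to CHF at spot, deposit the CHF at 9.16%, and buy SEK forward at 0.06928 to cover the loan.
Arbitrage profit = |1,604,878.13 − 1,644,539.06| = CHF 39,661.

CHF 39,661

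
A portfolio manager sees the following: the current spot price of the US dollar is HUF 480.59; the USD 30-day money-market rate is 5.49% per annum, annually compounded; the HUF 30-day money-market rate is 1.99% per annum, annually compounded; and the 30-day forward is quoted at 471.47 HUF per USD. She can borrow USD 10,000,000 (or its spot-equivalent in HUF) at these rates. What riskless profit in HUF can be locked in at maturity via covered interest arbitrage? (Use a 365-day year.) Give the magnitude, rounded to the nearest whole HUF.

HUF 78,233,340

T = 30/365 years.
Route A — deposit USD, sell forward: 10,000,000 × 1.004402482498 × 471.47 = HUF 4,735,456,384.23.
Route B — convert at spot, deposit HUF: 10,000,000 × 480.59 × 1.001620866977 = HUF 4,813,689,724.60.
The quoted forward undervalues USD, so borrow USD, convert to HUF at spot, deposit the HUF at 1.99%, and buy USD forward at 471.47 to cover the loan.
Profit = 4,813,689,724.60 − 4,735,456,384.23 = HUF 78,233,340.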